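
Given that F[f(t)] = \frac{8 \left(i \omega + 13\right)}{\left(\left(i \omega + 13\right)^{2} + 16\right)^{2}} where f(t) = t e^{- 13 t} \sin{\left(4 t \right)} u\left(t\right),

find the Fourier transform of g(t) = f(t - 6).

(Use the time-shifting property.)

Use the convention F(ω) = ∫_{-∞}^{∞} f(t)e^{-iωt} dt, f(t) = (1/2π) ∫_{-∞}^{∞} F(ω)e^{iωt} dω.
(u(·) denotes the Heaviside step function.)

F[g](ω) = \frac{8 \left(i \omega + 13\right) e^{- 6 i \omega}}{\left(\left(i \omega + 13\right)^{2} + 16\right)^{2}}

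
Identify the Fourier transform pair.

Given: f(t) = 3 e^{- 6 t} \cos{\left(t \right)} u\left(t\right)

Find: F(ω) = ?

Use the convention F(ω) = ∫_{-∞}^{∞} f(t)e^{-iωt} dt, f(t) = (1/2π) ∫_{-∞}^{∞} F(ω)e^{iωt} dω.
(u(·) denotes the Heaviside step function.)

F(ω) = \frac{3 \left(i \omega + 6\right)}{\left(i \omega + 6\right)^{2} + 1}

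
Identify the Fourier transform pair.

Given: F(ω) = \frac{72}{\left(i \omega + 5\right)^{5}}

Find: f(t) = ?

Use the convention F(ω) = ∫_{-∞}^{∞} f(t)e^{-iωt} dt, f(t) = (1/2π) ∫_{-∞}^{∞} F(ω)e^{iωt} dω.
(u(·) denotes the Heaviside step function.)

f(t) = 3 t^{4} e^{- 5 t} u\left(t\right)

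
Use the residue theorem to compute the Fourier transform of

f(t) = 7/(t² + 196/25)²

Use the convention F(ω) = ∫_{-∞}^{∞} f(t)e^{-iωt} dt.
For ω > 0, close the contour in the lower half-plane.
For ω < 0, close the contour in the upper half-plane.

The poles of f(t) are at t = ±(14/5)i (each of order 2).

Let g(z) = f(z)e^{-iωz}; for large |z| the factor e^{-iωz} decays in the lower half-plane when ω > 0 and in the upper half-plane when ω < 0.

Case ω > 0 (lower half-plane, clockwise contour ⇒ F(ω) = -2πi·ΣRes):
  Res_{z = - \frac{14 i}{5}} g(z) = \frac{25 i \left(14 \omega + 5\right) e^{- \frac{14 \omega}{5}}}{1568} (pole of order 2)
  F(ω) = -2πi·ΣRes = \frac{25 \pi \left(14 \omega + 5\right) e^{- \frac{14 \omega}{5}}}{784}

Case ω < 0 (upper half-plane, counterclockwise contour ⇒ F(ω) = +2πi·ΣRes):
  Res_{z = \frac{14 i}{5}} g(z) = \frac{25 i \left(14 \omega - 5\right) e^{\frac{14 \omega}{5}}}{1568} (pole of order 2)
  F(ω) = 2πi·ΣRes = \frac{25 \pi \left(5 - 14 \omega\right) e^{\frac{14 \omega}{5}}}{784}

Both cases combine into a single formula in |ω|:

F(ω) = \frac{25 \pi \left(14 \left|{\omega}\right| + 5\right) e^{- \frac{14 \left|{\omega}\right|}{5}}}{784}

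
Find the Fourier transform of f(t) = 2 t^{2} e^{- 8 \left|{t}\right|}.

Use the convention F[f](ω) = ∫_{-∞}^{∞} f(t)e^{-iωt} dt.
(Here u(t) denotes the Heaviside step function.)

F(ω) = \frac{64 \left(64 - 3 \omega^{2}\right)}{\left(\omega^{2} + 64\right)^{3}}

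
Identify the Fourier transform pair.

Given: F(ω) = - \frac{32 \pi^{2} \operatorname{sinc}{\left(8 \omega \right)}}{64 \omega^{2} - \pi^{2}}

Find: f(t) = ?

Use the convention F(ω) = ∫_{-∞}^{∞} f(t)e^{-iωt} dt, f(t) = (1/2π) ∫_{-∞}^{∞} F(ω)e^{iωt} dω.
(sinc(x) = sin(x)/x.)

f(t) = 4 \left(\begin{cases} \frac{\cos{\left(\frac{\pi t}{8} \right)}}{2} + \frac{1}{2} & \text{for}\: \left|{t}\right| < 8 \\0 & \text{otherwise} \end{cases}\right)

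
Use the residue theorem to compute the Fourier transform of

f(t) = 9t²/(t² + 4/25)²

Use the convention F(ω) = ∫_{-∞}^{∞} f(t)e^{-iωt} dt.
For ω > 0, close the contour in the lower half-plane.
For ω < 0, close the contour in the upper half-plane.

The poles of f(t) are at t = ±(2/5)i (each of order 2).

Let g(z) = f(z)e^{-iωz}; for large |z| the factor e^{-iωz} decays in the lower half-plane when ω > 0 and in the upper half-plane when ω < 0.

Case ω > 0 (lower half-plane, clockwise contour ⇒ F(ω) = -2πi·ΣRes):
  Res_{z = - \frac{2 i}{5}} g(z) = \frac{9 i \left(5 - 2 \omega\right) e^{- \frac{2 \omega}{5}}}{8} (pole of order 2)
  F(ω) = -2πi·ΣRes = \frac{9 \pi \left(5 - 2 \omega\right) e^{- \frac{2 \omega}{5}}}{4}

Case ω < 0 (upper half-plane, counterclockwise contour ⇒ F(ω) = +2πi·ΣRes):
  Res_{z = \frac{2 i}{5}} g(z) = \frac{9 i \left(- 2 \omega - 5\right) e^{\frac{2 \omega}{5}}}{8} (pole of order 2)
  F(ω) = 2πi·ΣRes = \frac{9 \pi \left(2 \omega + 5\right) e^{\frac{2 \omega}{5}}}{4}

Both cases combine into a single formula in |ω|:

F(ω) = \frac{9 \pi \left(5 - 2 \left|{\omega}\right|\right) e^{- \frac{2 \left|{\omega}\right|}{5}}}{4}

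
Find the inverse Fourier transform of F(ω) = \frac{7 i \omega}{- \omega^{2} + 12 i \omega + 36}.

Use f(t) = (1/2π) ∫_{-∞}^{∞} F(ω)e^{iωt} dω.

f(t) = 7 \left(1 - 6 t\right) e^{- 6 t} u\left(t\right)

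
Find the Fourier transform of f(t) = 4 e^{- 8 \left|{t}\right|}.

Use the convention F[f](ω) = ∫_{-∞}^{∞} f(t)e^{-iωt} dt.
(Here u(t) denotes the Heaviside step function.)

F(ω) = \frac{64}{\omega^{2} + 64}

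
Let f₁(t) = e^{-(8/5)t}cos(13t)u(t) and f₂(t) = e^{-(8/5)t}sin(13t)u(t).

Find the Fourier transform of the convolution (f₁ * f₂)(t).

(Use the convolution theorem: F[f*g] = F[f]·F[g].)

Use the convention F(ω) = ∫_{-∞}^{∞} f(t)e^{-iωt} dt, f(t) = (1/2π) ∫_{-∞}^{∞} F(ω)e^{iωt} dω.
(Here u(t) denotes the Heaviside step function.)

F[f₁*f₂](ω) = \frac{1625 \left(5 i \omega + 8\right)}{\left(\left(5 i \omega + 8\right)^{2} + 4225\right)^{2}}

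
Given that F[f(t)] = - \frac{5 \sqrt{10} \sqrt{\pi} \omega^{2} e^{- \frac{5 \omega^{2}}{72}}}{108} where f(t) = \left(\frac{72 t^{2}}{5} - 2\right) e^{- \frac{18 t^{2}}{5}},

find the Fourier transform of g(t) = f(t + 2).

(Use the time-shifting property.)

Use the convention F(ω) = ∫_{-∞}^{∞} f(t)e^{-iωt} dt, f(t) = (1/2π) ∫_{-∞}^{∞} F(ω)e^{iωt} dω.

F[g](ω) = - \frac{5 \sqrt{10} \sqrt{\pi} \omega^{2} e^{- \frac{\omega \left(5 \omega - 144 i\right)}{72}}}{108}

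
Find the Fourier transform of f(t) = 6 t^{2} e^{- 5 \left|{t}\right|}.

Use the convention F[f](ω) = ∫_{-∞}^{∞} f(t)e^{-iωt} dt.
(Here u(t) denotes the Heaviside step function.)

F(ω) = \frac{120 \left(25 - 3 \omega^{2}\right)}{\left(\omega^{2} + 25\right)^{3}}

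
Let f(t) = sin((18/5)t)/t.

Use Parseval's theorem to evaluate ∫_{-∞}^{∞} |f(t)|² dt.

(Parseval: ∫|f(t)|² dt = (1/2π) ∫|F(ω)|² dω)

∫|f(t)|² dt = \frac{18 \pi}{5}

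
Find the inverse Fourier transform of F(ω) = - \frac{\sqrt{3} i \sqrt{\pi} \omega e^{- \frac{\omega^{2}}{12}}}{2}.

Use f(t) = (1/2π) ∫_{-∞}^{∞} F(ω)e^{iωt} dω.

f(t) = 9 t e^{- 3 t^{2}}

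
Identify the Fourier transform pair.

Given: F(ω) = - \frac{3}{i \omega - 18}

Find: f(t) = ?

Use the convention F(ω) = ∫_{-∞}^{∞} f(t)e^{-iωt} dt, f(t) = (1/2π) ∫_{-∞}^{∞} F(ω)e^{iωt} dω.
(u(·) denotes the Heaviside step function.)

f(t) = 3 e^{18 t} u\left(- t\right)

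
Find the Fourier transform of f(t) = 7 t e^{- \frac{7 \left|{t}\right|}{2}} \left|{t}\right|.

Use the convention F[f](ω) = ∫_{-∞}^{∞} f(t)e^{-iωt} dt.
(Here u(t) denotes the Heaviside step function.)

F(ω) = \frac{448 i \omega \left(4 \omega^{2} - 147\right)}{\left(4 \omega^{2} + 49\right)^{3}}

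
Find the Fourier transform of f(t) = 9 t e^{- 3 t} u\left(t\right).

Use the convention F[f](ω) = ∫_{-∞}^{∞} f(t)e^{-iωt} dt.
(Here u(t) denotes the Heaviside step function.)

F(ω) = \frac{9}{\left(i \omega + 3\right)^{2}}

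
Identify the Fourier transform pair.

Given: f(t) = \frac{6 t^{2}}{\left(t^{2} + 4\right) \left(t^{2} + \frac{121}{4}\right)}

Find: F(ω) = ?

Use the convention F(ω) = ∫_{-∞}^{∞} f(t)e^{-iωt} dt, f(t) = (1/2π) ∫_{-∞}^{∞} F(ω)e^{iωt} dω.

F(ω) = - \frac{16 \pi e^{- 2 \left|{\omega}\right|}}{35} + \frac{44 \pi e^{- \frac{11 \left|{\omega}\right|}{2}}}{35}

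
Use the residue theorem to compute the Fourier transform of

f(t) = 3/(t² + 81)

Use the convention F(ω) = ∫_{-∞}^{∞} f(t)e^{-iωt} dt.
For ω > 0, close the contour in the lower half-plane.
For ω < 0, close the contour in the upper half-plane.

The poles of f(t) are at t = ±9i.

Let g(z) = f(z)e^{-iωz}; for large |z| the factor e^{-iωz} decays in the lower half-plane when ω > 0 and in the upper half-plane when ω < 0.

Case ω > 0 (lower half-plane, clockwise contour ⇒ F(ω) = -2πi·ΣRes):
  Res_{z = - 9 i} g(z) = \frac{i e^{- 9 \omega}}{6}
  F(ω) = -2πi·ΣRes = \frac{\pi e^{- 9 \omega}}{3}

Case ω < 0 (upper half-plane, counterclockwise contour ⇒ F(ω) = +2πi·ΣRes):
  Res_{z = 9 i} g(z) = - \frac{i e^{9 \omega}}{6}
  F(ω) = 2πi·ΣRes = \frac{\pi e^{9 \omega}}{3}

Both cases combine into a single formula in |ω|:

F(ω) = \frac{\pi e^{- 9 \left|{\omega}\right|}}{3}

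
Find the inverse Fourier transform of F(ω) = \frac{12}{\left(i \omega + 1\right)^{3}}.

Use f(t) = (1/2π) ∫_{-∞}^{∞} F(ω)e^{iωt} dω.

f(t) = 6 t^{2} e^{- t} u\left(t\right)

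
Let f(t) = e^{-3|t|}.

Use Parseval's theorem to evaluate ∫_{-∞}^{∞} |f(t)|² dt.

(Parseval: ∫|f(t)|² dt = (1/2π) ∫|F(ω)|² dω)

∫|f(t)|² dt = \frac{1}{3}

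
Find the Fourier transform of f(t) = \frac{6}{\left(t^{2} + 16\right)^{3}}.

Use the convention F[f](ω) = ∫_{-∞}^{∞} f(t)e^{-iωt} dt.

F(ω) = \frac{3 \pi \left(16 \omega^{2} + 12 \left|{\omega}\right| + 3\right) e^{- 4 \left|{\omega}\right|}}{4096}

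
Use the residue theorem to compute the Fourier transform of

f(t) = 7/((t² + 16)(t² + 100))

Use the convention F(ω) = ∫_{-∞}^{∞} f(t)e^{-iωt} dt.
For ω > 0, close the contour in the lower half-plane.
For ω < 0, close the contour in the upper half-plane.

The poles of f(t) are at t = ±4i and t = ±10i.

Let g(z) = f(z)e^{-iωz}; for large |z| the factor e^{-iωz} decays in the lower half-plane when ω > 0 and in the upper half-plane when ω < 0.

Case ω > 0 (lower half-plane, clockwise contour ⇒ F(ω) = -2πi·ΣRes):
  Res_{z = - 4 i} g(z) = \frac{i e^{- 4 \omega}}{96}
  Res_{z = - 10 i} g(z) = - \frac{i e^{- 10 \omega}}{240}
  F(ω) = -2πi·ΣRes = \frac{\pi \left(5 e^{6 \omega} - 2\right) e^{- 10 \omega}}{240}

Case ω < 0 (upper half-plane, counterclockwise contour ⇒ F(ω) = +2πi·ΣRes):
  Res_{z = 4 i} g(z) = - \frac{i e^{4 \omega}}{96}
  Res_{z = 10 i} g(z) = \frac{i e^{10 \omega}}{240}
  F(ω) = 2πi·ΣRes = \frac{\pi \left(5 - 2 e^{6 \omega}\right) e^{4 \omega}}{240}

Both cases combine into a single formula in |ω|:

F(ω) = \frac{\pi \left(5 e^{6 \left|{\omega}\right|} - 2\right) e^{- 10 \left|{\omega}\right|}}{240}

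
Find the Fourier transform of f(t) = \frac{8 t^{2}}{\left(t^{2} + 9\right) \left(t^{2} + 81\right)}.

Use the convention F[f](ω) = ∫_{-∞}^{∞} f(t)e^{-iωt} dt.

F(ω) = \frac{\pi \left(3 - e^{6 \left|{\omega}\right|}\right) e^{- 9 \left|{\omega}\right|}}{3}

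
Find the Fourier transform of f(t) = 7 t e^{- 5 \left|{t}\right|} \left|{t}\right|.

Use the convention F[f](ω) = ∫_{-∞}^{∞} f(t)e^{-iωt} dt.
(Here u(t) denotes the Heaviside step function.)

F(ω) = \frac{28 i \omega \left(\omega^{2} - 75\right)}{\left(\omega^{2} + 25\right)^{3}}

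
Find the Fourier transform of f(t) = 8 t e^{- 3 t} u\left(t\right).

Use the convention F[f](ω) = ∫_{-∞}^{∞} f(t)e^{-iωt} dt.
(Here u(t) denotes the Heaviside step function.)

F(ω) = \frac{8}{\left(i \omega + 3\right)^{2}}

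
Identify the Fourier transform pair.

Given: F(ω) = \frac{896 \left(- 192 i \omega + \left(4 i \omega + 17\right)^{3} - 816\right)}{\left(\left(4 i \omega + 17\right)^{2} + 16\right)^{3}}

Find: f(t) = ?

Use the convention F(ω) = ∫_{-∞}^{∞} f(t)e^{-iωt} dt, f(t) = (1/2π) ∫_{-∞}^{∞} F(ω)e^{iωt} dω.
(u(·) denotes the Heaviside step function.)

f(t) = 7 t^{2} e^{- \frac{17 t}{4}} \cos{\left(t \right)} u\left(t\right)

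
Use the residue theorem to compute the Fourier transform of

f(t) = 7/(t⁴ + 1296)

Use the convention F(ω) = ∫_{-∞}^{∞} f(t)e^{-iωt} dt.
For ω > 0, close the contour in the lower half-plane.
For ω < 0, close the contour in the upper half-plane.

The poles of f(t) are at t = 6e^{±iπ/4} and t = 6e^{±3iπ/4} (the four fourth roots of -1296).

Let g(z) = f(z)e^{-iωz}; for large |z| the factor e^{-iωz} decays in the lower half-plane when ω > 0 and in the upper half-plane when ω < 0.

Case ω > 0 (lower half-plane, clockwise contour ⇒ F(ω) = -2πi·ΣRes):
  Res_{z = - 3 \sqrt{2} - 3 \sqrt{2} i} g(z) = \frac{7 \sqrt{2} i \left(1 - i\right) e^{3 \sqrt{2} \omega \left(-1 + i\right)}}{1728}
  Res_{z = 3 \sqrt{2} - 3 \sqrt{2} i} g(z) = \frac{7 \sqrt{2} i \left(1 + i\right) e^{- 3 \sqrt{2} \omega \left(1 + i\right)}}{1728}
  F(ω) = -2πi·ΣRes = \frac{7 \sqrt{2} \pi \left(1 - i\right) \left(e^{6 \sqrt{2} i \omega} + i\right) e^{- 3 \sqrt{2} \omega \left(1 + i\right)}}{864} = \frac{7 \pi e^{- 3 \sqrt{2} \omega} \sin{\left(3 \sqrt{2} \omega + \frac{\pi}{4} \right)}}{216}

Case ω < 0 (upper half-plane, counterclockwise contour ⇒ F(ω) = +2πi·ΣRes):
  Res_{z = 3 \sqrt{2} + 3 \sqrt{2} i} g(z) = \frac{7 \sqrt{2} i \left(-1 + i\right) e^{3 \sqrt{2} \omega \left(1 - i\right)}}{1728}
  Res_{z = - 3 \sqrt{2} + 3 \sqrt{2} i} g(z) = \frac{7 \sqrt{2} \left(1 - i\right) e^{3 \sqrt{2} \omega \left(1 + i\right)}}{1728}
  F(ω) = 2πi·ΣRes = - \frac{7 \sqrt{2} i \pi \left(i \left(1 - i\right) e^{3 \sqrt{2} \omega \left(1 - i\right)} - \left(1 - i\right) e^{3 \sqrt{2} \omega \left(1 + i\right)}\right)}{864} = \frac{7 \pi e^{3 \sqrt{2} \omega} \cos{\left(3 \sqrt{2} \omega + \frac{\pi}{4} \right)}}{216}

Both cases combine into a single formula in |ω|:

F(ω) = \frac{7 \pi e^{- 3 \sqrt{2} \left|{\omega}\right|} \sin{\left(3 \sqrt{2} \left|{\omega}\right| + \frac{\pi}{4} \right)}}{216}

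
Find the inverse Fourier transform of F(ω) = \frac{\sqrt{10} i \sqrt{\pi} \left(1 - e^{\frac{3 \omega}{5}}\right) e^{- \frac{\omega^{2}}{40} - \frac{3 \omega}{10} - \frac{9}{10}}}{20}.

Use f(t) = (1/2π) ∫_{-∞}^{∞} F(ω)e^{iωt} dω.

f(t) = e^{- 10 t^{2}} \sin{\left(6 t \right)}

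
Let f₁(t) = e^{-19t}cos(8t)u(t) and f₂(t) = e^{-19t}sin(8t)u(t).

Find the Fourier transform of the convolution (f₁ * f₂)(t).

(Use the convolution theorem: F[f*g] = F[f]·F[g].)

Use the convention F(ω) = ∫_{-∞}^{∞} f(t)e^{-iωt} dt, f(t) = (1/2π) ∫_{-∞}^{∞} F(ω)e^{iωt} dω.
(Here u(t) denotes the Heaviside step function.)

F[f₁*f₂](ω) = \frac{8 \left(i \omega + 19\right)}{\left(\left(i \omega + 19\right)^{2} + 64\right)^{2}}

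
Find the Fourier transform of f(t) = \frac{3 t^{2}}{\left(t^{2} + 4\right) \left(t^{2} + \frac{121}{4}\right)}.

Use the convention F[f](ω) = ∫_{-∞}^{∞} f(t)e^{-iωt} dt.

F(ω) = - \frac{8 \pi e^{- 2 \left|{\omega}\right|}}{35} + \frac{22 \pi e^{- \frac{11 \left|{\omega}\right|}{2}}}{35}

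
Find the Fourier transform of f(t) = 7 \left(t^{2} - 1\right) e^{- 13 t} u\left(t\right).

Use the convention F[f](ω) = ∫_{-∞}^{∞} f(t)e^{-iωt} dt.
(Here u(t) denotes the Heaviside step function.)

F(ω) = \frac{7 \left(2 i \omega - \left(i \omega + 13\right)^{3} + 26\right)}{\left(i \omega + 13\right)^{4}}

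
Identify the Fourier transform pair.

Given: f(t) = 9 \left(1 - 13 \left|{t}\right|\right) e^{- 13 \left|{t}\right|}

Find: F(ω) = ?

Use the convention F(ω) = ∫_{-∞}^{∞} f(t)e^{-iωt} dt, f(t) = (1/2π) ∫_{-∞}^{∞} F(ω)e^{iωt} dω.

F(ω) = \frac{468 \omega^{2}}{\left(\omega^{2} + 169\right)^{2}}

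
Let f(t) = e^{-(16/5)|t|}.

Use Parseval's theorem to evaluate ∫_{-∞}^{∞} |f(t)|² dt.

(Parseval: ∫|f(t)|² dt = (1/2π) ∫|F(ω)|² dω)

∫|f(t)|² dt = \frac{5}{16}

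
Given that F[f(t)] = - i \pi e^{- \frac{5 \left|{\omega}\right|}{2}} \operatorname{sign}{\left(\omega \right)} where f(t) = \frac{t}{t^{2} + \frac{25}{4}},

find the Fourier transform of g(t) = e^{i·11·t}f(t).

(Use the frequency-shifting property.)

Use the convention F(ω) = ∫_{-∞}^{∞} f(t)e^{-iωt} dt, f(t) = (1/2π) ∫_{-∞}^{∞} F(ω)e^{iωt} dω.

F[g](ω) = - i \pi e^{- \frac{5 \left|{\omega - 11}\right|}{2}} \operatorname{sign}{\left(\omega - 11 \right)}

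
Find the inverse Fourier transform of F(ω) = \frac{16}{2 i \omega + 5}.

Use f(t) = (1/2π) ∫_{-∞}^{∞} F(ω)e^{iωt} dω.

f(t) = 8 e^{- \frac{5 t}{2}} u\left(t\right)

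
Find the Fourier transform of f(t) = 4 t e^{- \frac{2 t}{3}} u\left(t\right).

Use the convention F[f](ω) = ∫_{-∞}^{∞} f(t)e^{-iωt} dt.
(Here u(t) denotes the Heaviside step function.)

F(ω) = \frac{36}{\left(3 i \omega + 2\right)^{2}}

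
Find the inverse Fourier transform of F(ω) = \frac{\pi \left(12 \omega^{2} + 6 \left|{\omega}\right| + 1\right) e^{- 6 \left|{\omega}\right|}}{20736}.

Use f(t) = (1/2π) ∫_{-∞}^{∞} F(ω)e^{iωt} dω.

f(t) = \frac{1}{\left(t^{2} + 36\right)^{3}}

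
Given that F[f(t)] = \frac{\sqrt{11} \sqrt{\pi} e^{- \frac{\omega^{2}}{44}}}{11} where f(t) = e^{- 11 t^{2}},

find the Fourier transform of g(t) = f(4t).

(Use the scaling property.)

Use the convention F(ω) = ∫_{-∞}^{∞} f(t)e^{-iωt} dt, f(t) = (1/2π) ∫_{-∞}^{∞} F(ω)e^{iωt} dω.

F[g](ω) = \frac{\sqrt{11} \sqrt{\pi} e^{- \frac{\omega^{2}}{704}}}{44}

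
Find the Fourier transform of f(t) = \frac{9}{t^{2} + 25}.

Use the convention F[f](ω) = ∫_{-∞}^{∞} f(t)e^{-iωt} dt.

F(ω) = \frac{9 \pi e^{- 5 \left|{\omega}\right|}}{5}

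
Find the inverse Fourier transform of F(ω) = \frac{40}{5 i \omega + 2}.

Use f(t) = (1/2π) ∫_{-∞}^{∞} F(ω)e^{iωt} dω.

f(t) = 8 e^{- \frac{2 t}{5}} u\left(t\right)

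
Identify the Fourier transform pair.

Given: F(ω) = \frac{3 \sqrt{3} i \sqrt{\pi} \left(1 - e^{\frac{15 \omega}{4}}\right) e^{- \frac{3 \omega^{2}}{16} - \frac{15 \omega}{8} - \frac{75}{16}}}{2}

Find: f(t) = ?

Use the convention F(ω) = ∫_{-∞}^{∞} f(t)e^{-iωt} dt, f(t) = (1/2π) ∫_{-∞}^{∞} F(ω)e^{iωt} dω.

f(t) = 6 e^{- \frac{4 t^{2}}{3}} \sin{\left(5 t \right)}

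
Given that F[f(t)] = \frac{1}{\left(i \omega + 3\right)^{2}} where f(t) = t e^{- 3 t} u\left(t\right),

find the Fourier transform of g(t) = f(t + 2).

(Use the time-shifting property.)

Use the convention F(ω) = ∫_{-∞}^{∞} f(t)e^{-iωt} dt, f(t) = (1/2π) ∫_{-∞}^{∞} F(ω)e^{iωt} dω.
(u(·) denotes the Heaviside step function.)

F[g](ω) = \frac{e^{2 i \omega}}{\left(i \omega + 3\right)^{2}}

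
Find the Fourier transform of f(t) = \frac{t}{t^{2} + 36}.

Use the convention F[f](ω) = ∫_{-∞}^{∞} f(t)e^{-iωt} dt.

F(ω) = - i \pi e^{- 6 \left|{\omega}\right|} \operatorname{sign}{\left(\omega \right)}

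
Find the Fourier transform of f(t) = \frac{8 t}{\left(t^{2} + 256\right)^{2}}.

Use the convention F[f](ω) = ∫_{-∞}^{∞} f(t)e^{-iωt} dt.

F(ω) = - \frac{i \pi \omega e^{- 16 \left|{\omega}\right|}}{4}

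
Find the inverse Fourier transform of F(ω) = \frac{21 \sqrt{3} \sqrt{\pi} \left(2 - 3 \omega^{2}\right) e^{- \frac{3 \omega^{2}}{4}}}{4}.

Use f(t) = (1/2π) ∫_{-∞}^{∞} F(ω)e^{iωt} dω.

f(t) = 7 t^{2} e^{- \frac{t^{2}}{3}}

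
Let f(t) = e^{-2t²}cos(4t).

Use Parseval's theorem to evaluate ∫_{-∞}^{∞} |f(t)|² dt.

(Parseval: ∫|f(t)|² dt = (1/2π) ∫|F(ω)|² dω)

∫|f(t)|² dt = \frac{\sqrt{\pi} \left(1 + e^{4}\right)}{4 e^{4}}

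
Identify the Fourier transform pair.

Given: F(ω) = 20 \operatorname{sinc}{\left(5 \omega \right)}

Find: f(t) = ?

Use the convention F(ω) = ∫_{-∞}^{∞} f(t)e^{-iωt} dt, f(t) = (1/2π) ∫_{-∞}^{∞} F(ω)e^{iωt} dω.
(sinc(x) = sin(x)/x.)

f(t) = 2 \left(\begin{cases} 1 & \text{for}\: \left|{t}\right| < 5 \\0 & \text{otherwise} \end{cases}\right)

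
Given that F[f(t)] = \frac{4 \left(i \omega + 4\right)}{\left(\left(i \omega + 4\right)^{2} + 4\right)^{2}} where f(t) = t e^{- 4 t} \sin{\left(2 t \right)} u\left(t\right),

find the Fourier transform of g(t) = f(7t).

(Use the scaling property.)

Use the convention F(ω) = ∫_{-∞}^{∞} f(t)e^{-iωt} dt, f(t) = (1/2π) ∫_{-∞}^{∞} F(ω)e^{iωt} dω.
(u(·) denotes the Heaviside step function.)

F[g](ω) = \frac{196 \left(i \omega + 28\right)}{\left(\left(i \omega + 28\right)^{2} + 196\right)^{2}}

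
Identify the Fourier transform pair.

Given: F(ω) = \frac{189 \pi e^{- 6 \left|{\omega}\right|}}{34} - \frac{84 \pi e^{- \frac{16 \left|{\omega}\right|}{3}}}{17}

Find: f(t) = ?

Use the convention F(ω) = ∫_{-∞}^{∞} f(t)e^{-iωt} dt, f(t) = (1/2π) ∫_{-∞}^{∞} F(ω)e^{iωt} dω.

f(t) = \frac{7 t^{2}}{\left(t^{2} + \frac{256}{9}\right) \left(t^{2} + 36\right)}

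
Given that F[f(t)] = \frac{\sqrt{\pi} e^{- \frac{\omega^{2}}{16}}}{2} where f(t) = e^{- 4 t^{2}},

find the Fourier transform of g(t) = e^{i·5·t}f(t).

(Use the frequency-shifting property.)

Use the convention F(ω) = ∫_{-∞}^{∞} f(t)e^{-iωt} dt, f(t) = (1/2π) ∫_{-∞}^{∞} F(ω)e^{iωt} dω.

F[g](ω) = \frac{\sqrt{\pi} e^{- \frac{\left(\omega - 5\right)^{2}}{16}}}{2}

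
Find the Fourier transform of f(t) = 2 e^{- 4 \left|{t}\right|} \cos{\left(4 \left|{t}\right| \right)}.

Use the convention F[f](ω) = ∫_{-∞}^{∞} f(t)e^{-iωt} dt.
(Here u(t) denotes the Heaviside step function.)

F(ω) = \frac{16 \left(\omega^{2} + 32\right)}{\omega^{4} + 1024}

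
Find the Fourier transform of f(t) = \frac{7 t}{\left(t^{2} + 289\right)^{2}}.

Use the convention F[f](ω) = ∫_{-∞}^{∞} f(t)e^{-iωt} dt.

F(ω) = - \frac{7 i \pi \omega e^{- 17 \left|{\omega}\right|}}{34}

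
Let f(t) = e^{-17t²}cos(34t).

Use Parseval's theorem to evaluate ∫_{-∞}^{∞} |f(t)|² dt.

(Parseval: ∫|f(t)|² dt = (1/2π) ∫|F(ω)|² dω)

∫|f(t)|² dt = \frac{\sqrt{34} \sqrt{\pi} \left(1 + e^{34}\right)}{68 e^{34}}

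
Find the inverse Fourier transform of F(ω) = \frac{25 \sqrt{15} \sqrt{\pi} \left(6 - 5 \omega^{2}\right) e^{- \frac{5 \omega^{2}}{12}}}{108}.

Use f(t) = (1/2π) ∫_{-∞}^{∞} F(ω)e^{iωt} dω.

f(t) = 5 t^{2} e^{- \frac{3 t^{2}}{5}}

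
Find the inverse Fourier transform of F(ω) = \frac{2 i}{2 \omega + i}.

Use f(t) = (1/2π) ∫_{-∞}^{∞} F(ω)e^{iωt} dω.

f(t) = e^{\frac{t}{2}} u\left(- t\right)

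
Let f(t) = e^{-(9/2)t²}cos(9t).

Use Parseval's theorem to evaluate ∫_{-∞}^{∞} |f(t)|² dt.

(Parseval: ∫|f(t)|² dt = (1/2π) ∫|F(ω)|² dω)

∫|f(t)|² dt = \frac{\sqrt{\pi} \left(1 + e^{9}\right)}{6 e^{9}}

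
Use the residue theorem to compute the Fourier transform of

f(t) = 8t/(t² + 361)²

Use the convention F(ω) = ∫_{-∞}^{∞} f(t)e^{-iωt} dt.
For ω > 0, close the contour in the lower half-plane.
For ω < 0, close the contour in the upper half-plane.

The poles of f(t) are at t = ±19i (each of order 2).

Let g(z) = f(z)e^{-iωz}; for large |z| the factor e^{-iωz} decays in the lower half-plane when ω > 0 and in the upper half-plane when ω < 0.

Case ω > 0 (lower half-plane, clockwise contour ⇒ F(ω) = -2πi·ΣRes):
  Res_{z = - 19 i} g(z) = \frac{2 \omega e^{- 19 \omega}}{19} (pole of order 2)
  F(ω) = -2πi·ΣRes = - \frac{4 i \pi \omega e^{- 19 \omega}}{19}

Case ω < 0 (upper half-plane, counterclockwise contour ⇒ F(ω) = +2πi·ΣRes):
  Res_{z = 19 i} g(z) = - \frac{2 \omega e^{19 \omega}}{19} (pole of order 2)
  F(ω) = 2πi·ΣRes = - \frac{4 i \pi \omega e^{19 \omega}}{19}

Both cases combine into a single formula in |ω|:

F(ω) = - \frac{4 i \pi \omega e^{- 19 \left|{\omega}\right|}}{19}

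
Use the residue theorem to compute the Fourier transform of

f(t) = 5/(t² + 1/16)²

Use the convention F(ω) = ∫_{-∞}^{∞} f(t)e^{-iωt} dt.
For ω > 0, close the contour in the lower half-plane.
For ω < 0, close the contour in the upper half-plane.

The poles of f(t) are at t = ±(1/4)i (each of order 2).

Let g(z) = f(z)e^{-iωz}; for large |z| the factor e^{-iωz} decays in the lower half-plane when ω > 0 and in the upper half-plane when ω < 0.

Case ω > 0 (lower half-plane, clockwise contour ⇒ F(ω) = -2πi·ΣRes):
  Res_{z = - \frac{i}{4}} g(z) = 20 i \left(\omega + 4\right) e^{- \frac{\omega}{4}} (pole of order 2)
  F(ω) = -2πi·ΣRes = 40 \pi \left(\omega + 4\right) e^{- \frac{\omega}{4}}

Case ω < 0 (upper half-plane, counterclockwise contour ⇒ F(ω) = +2πi·ΣRes):
  Res_{z = \frac{i}{4}} g(z) = 20 i \left(\omega - 4\right) e^{\frac{\omega}{4}} (pole of order 2)
  F(ω) = 2πi·ΣRes = 40 \pi \left(4 - \omega\right) e^{\frac{\omega}{4}}

Both cases combine into a single formula in |ω|:

F(ω) = 40 \pi \left(\left|{\omega}\right| + 4\right) e^{- \frac{\left|{\omega}\right|}{4}}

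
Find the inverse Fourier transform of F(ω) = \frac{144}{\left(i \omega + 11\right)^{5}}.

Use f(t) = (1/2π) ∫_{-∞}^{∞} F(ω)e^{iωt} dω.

f(t) = 6 t^{4} e^{- 11 t} u\left(t\right)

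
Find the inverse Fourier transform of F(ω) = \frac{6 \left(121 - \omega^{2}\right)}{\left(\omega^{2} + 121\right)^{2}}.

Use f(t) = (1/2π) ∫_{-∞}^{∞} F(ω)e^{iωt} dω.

f(t) = 3 e^{- 11 \left|{t}\right|} \left|{t}\right|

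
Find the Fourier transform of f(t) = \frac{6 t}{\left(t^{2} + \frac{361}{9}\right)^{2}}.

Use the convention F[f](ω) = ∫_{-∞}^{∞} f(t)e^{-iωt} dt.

F(ω) = - \frac{9 i \pi \omega e^{- \frac{19 \left|{\omega}\right|}{3}}}{19}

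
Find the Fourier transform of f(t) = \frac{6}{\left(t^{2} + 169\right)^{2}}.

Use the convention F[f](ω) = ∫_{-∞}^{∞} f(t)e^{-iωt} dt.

F(ω) = \frac{3 \pi \left(13 \left|{\omega}\right| + 1\right) e^{- 13 \left|{\omega}\right|}}{2197}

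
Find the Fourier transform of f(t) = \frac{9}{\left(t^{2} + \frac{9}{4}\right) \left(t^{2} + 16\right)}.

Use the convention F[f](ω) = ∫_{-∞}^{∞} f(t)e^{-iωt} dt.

F(ω) = - \frac{9 \pi e^{- 4 \left|{\omega}\right|}}{55} + \frac{24 \pi e^{- \frac{3 \left|{\omega}\right|}{2}}}{55}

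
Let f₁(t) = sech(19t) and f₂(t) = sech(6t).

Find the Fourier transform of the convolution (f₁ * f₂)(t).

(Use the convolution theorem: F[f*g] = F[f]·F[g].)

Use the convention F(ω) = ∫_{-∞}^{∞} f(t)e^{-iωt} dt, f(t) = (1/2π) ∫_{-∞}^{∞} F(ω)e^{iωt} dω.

F[f₁*f₂](ω) = \frac{\pi^{2}}{114 \cosh{\left(\frac{\pi \omega}{38} \right)} \cosh{\left(\frac{\pi \omega}{12} \right)}}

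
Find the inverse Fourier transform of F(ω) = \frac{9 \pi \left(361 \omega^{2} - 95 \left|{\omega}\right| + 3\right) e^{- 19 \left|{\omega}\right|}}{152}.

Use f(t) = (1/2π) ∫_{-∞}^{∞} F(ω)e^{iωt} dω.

f(t) = \frac{9 t^{4}}{\left(t^{2} + 361\right)^{3}}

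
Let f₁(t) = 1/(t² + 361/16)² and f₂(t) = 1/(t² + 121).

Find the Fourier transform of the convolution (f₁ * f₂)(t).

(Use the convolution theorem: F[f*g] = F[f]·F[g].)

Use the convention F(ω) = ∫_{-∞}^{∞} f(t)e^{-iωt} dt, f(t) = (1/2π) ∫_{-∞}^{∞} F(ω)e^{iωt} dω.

F[f₁*f₂](ω) = \frac{8 \pi^{2} \left(19 \left|{\omega}\right| + 4\right) e^{- \frac{63 \left|{\omega}\right|}{4}}}{75449}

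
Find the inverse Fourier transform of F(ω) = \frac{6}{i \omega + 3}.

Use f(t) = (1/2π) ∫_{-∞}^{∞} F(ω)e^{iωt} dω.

f(t) = 6 e^{- 3 t} u\left(t\right)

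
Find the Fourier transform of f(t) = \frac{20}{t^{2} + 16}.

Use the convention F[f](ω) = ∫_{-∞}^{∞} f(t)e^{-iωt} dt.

F(ω) = 5 \pi e^{- 4 \left|{\omega}\right|}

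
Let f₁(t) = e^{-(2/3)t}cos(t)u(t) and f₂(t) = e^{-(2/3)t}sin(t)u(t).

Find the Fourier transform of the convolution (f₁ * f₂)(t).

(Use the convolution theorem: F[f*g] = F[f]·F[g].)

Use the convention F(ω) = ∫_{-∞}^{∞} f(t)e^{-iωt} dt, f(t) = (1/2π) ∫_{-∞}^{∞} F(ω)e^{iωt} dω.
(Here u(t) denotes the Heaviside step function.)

F[f₁*f₂](ω) = \frac{27 \left(3 i \omega + 2\right)}{\left(\left(3 i \omega + 2\right)^{2} + 9\right)^{2}}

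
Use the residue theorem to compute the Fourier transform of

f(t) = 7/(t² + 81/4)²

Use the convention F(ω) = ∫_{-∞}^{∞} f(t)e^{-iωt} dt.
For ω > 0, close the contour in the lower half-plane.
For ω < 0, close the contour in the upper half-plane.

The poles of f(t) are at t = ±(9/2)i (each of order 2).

Let g(z) = f(z)e^{-iωz}; for large |z| the factor e^{-iωz} decays in the lower half-plane when ω > 0 and in the upper half-plane when ω < 0.

Case ω > 0 (lower half-plane, clockwise contour ⇒ F(ω) = -2πi·ΣRes):
  Res_{z = - \frac{9 i}{2}} g(z) = \frac{7 i \left(9 \omega + 2\right) e^{- \frac{9 \omega}{2}}}{729} (pole of order 2)
  F(ω) = -2πi·ΣRes = \frac{14 \pi \left(9 \omega + 2\right) e^{- \frac{9 \omega}{2}}}{729}

Case ω < 0 (upper half-plane, counterclockwise contour ⇒ F(ω) = +2πi·ΣRes):
  Res_{z = \frac{9 i}{2}} g(z) = \frac{7 i \left(9 \omega - 2\right) e^{\frac{9 \omega}{2}}}{729} (pole of order 2)
  F(ω) = 2πi·ΣRes = \frac{14 \pi \left(2 - 9 \omega\right) e^{\frac{9 \omega}{2}}}{729}

Both cases combine into a single formula in |ω|:

F(ω) = \frac{14 \pi \left(9 \left|{\omega}\right| + 2\right) e^{- \frac{9 \left|{\omega}\right|}{2}}}{729}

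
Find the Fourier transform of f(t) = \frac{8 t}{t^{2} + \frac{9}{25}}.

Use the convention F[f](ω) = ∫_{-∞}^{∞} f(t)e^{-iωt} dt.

F(ω) = - 8 i \pi e^{- \frac{3 \left|{\omega}\right|}{5}} \operatorname{sign}{\left(\omega \right)}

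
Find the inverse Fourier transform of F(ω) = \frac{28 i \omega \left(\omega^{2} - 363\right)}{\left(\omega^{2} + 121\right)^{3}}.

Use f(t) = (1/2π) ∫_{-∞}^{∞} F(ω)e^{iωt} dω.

f(t) = 7 t e^{- 11 \left|{t}\right|} \left|{t}\right|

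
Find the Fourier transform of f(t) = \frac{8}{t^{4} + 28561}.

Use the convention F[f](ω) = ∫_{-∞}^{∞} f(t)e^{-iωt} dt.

F(ω) = \frac{8 \pi e^{- \frac{13 \sqrt{2} \left|{\omega}\right|}{2}} \sin{\left(\frac{13 \sqrt{2} \left|{\omega}\right|}{2} + \frac{\pi}{4} \right)}}{2197}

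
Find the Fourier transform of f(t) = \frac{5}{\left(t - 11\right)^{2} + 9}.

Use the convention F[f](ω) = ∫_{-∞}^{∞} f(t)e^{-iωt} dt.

F(ω) = \frac{5 \pi e^{- 11 i \omega - 3 \left|{\omega}\right|}}{3}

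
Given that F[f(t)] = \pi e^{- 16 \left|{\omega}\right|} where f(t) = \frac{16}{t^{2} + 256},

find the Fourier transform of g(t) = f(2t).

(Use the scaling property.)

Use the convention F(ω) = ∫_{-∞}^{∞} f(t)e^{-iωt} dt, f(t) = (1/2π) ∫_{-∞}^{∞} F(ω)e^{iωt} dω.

F[g](ω) = \frac{\pi e^{- 8 \left|{\omega}\right|}}{2}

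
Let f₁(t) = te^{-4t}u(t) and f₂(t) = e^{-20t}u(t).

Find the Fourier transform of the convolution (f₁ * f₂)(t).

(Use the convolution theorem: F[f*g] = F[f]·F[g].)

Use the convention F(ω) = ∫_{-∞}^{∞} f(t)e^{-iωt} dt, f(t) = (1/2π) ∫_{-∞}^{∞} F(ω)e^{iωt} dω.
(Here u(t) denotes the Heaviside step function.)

F[f₁*f₂](ω) = \frac{1}{\left(i \omega + 4\right)^{2} \left(i \omega + 20\right)}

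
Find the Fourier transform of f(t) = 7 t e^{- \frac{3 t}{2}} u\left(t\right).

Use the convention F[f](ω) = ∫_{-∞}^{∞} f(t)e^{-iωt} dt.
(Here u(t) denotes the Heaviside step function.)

F(ω) = \frac{28}{\left(2 i \omega + 3\right)^{2}}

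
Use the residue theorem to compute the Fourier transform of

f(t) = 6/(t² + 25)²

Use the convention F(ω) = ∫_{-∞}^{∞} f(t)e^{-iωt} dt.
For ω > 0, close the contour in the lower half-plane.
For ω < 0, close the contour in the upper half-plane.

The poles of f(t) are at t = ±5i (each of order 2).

Let g(z) = f(z)e^{-iωz}; for large |z| the factor e^{-iωz} decays in the lower half-plane when ω > 0 and in the upper half-plane when ω < 0.

Case ω > 0 (lower half-plane, clockwise contour ⇒ F(ω) = -2πi·ΣRes):
  Res_{z = - 5 i} g(z) = \frac{3 i \left(5 \omega + 1\right) e^{- 5 \omega}}{250} (pole of order 2)
  F(ω) = -2πi·ΣRes = \frac{3 \pi \left(5 \omega + 1\right) e^{- 5 \omega}}{125}

Case ω < 0 (upper half-plane, counterclockwise contour ⇒ F(ω) = +2πi·ΣRes):
  Res_{z = 5 i} g(z) = \frac{3 i \left(5 \omega - 1\right) e^{5 \omega}}{250} (pole of order 2)
  F(ω) = 2πi·ΣRes = \frac{3 \pi \left(1 - 5 \omega\right) e^{5 \omega}}{125}

Both cases combine into a single formula in |ω|:

F(ω) = \frac{3 \pi \left(5 \left|{\omega}\right| + 1\right) e^{- 5 \left|{\omega}\right|}}{125}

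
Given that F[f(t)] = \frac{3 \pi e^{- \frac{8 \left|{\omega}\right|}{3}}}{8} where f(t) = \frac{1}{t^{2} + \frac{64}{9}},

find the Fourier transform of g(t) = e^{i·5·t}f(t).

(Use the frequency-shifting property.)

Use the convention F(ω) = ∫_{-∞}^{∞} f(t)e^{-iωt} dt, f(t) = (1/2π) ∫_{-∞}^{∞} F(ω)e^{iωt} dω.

F[g](ω) = \frac{3 \pi e^{- \frac{8 \left|{\omega - 5}\right|}{3}}}{8}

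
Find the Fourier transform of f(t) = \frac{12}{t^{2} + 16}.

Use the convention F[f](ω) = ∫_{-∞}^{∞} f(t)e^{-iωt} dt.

F(ω) = 3 \pi e^{- 4 \left|{\omega}\right|}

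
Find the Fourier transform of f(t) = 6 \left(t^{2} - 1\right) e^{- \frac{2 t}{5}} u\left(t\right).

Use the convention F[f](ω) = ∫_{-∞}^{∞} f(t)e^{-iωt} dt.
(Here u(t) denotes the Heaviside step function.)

F(ω) = \frac{30 \left(250 i \omega - \left(5 i \omega + 2\right)^{3} + 100\right)}{\left(5 i \omega + 2\right)^{4}}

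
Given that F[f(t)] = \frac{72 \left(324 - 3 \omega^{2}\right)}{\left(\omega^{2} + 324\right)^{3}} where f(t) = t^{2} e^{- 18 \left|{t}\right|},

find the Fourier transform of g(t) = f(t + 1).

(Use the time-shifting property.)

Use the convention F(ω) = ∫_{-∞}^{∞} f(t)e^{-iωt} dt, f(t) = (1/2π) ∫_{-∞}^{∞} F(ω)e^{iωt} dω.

F[g](ω) = \frac{216 \left(108 - \omega^{2}\right) e^{i \omega}}{\left(\omega^{2} + 324\right)^{3}}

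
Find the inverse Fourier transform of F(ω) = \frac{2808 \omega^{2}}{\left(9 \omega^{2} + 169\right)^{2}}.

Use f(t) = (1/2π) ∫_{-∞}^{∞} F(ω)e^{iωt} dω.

f(t) = 2 \left(1 - \frac{13 \left|{t}\right|}{3}\right) e^{- \frac{13 \left|{t}\right|}{3}}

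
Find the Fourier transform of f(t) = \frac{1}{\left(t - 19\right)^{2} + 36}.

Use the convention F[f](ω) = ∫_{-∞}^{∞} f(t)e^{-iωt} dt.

F(ω) = \frac{\pi e^{- 19 i \omega - 6 \left|{\omega}\right|}}{6}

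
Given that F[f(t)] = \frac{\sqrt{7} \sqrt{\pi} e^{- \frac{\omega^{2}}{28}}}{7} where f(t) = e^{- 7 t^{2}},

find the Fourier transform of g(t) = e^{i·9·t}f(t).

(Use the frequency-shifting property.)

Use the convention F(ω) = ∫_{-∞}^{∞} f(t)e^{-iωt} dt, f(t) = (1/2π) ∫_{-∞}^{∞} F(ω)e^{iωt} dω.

F[g](ω) = \frac{\sqrt{7} \sqrt{\pi} e^{- \frac{\left(\omega - 9\right)^{2}}{28}}}{7}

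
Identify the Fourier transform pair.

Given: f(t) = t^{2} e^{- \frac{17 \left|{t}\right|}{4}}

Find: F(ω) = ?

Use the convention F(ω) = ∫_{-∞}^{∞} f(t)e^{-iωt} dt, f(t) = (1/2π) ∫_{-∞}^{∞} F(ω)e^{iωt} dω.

F(ω) = \frac{4352 \left(289 - 48 \omega^{2}\right)}{\left(16 \omega^{2} + 289\right)^{3}}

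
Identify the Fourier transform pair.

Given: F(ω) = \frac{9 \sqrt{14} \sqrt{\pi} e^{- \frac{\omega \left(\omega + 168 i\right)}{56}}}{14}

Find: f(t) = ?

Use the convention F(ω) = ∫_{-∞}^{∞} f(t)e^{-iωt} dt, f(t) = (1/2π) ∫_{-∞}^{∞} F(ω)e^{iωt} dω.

f(t) = 9 e^{- 14 \left(t - 3\right)^{2}}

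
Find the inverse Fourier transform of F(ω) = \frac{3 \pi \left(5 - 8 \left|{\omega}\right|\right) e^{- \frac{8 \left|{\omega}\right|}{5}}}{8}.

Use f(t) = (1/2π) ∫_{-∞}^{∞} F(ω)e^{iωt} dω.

f(t) = \frac{6 t^{2}}{\left(t^{2} + \frac{64}{25}\right)^{2}}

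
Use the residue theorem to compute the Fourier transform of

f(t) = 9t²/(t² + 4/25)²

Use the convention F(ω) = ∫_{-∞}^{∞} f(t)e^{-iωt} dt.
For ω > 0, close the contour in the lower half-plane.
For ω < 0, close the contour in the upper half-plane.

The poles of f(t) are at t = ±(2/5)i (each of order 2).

Let g(z) = f(z)e^{-iωz}; for large |z| the factor e^{-iωz} decays in the lower half-plane when ω > 0 and in the upper half-plane when ω < 0.

Case ω > 0 (lower half-plane, clockwise contour ⇒ F(ω) = -2πi·ΣRes):
  Res_{z = - \frac{2 i}{5}} g(z) = \frac{9 i \left(5 - 2 \omega\right) e^{- \frac{2 \omega}{5}}}{8} (pole of order 2)
  F(ω) = -2πi·ΣRes = \frac{9 \pi \left(5 - 2 \omega\right) e^{- \frac{2 \omega}{5}}}{4}

Case ω < 0 (upper half-plane, counterclockwise contour ⇒ F(ω) = +2πi·ΣRes):
  Res_{z = \frac{2 i}{5}} g(z) = \frac{9 i \left(- 2 \omega - 5\right) e^{\frac{2 \omega}{5}}}{8} (pole of order 2)
  F(ω) = 2πi·ΣRes = \frac{9 \pi \left(2 \omega + 5\right) e^{\frac{2 \omega}{5}}}{4}

Both cases combine into a single formula in |ω|:

F(ω) = \frac{9 \pi \left(5 - 2 \left|{\omega}\right|\right) e^{- \frac{2 \left|{\omega}\right|}{5}}}{4}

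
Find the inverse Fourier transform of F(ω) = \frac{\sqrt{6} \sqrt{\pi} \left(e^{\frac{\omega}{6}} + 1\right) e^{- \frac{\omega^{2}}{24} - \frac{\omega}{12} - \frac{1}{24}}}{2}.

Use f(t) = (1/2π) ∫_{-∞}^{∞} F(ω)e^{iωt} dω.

f(t) = 6 e^{- 6 t^{2}} \cos{\left(t \right)}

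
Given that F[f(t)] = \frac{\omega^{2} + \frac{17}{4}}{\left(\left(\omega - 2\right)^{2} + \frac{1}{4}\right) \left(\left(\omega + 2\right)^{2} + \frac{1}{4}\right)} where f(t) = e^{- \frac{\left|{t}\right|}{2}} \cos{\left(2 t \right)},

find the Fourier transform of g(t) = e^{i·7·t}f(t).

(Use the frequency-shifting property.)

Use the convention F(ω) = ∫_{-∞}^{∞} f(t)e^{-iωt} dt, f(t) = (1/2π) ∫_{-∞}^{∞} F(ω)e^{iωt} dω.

F[g](ω) = \frac{4 \left(4 \left(\omega - 7\right)^{2} + 17\right)}{\left(4 \left(\omega - 9\right)^{2} + 1\right) \left(4 \left(\omega - 5\right)^{2} + 1\right)}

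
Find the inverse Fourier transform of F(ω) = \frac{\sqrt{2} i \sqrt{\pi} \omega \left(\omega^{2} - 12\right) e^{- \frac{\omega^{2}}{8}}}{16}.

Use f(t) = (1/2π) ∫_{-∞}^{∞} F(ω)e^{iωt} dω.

f(t) = 8 t^{3} e^{- 2 t^{2}}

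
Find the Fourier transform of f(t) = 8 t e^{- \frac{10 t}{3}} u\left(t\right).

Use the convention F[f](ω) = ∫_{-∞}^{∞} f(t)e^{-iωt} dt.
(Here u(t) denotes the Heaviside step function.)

F(ω) = \frac{72}{\left(3 i \omega + 10\right)^{2}}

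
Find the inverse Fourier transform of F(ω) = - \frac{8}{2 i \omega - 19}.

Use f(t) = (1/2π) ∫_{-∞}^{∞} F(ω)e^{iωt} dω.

f(t) = 4 e^{\frac{19 t}{2}} u\left(- t\right)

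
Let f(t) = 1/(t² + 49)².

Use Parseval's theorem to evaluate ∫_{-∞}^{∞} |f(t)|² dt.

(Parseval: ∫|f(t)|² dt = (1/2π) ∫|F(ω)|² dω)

∫|f(t)|² dt = \frac{5 \pi}{13176688}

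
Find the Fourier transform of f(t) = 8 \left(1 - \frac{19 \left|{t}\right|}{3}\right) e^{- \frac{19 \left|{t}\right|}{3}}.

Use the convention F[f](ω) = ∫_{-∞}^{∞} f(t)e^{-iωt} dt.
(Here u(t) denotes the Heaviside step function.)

F(ω) = \frac{16416 \omega^{2}}{\left(9 \omega^{2} + 361\right)^{2}}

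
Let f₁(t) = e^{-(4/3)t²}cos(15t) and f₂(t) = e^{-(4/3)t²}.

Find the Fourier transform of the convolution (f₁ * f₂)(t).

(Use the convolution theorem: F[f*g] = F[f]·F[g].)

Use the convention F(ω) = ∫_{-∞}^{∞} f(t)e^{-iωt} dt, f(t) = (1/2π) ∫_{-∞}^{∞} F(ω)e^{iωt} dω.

F[f₁*f₂](ω) = \frac{3 \pi \left(e^{\frac{45 \omega}{4}} + 1\right) e^{- \frac{3 \omega^{2}}{8} - \frac{45 \omega}{8} - \frac{675}{16}}}{8}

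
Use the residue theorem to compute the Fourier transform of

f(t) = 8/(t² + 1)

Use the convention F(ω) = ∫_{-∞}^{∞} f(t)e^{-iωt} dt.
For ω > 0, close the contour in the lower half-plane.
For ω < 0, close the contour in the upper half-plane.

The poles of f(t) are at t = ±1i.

Let g(z) = f(z)e^{-iωz}; for large |z| the factor e^{-iωz} decays in the lower half-plane when ω > 0 and in the upper half-plane when ω < 0.

Case ω > 0 (lower half-plane, clockwise contour ⇒ F(ω) = -2πi·ΣRes):
  Res_{z = - i} g(z) = 4 i e^{- \omega}
  F(ω) = -2πi·ΣRes = 8 \pi e^{- \omega}

Case ω < 0 (upper half-plane, counterclockwise contour ⇒ F(ω) = +2πi·ΣRes):
  Res_{z = i} g(z) = - 4 i e^{\omega}
  F(ω) = 2πi·ΣRes = 8 \pi e^{\omega}

Both cases combine into a single formula in |ω|:

F(ω) = 8 \pi e^{- \left|{\omega}\right|}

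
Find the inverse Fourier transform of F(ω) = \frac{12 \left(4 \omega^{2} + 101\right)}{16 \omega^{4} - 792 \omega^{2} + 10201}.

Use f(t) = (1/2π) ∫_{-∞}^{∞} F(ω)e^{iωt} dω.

f(t) = 3 e^{- \frac{\left|{t}\right|}{2}} \cos{\left(5 \left|{t}\right| \right)}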